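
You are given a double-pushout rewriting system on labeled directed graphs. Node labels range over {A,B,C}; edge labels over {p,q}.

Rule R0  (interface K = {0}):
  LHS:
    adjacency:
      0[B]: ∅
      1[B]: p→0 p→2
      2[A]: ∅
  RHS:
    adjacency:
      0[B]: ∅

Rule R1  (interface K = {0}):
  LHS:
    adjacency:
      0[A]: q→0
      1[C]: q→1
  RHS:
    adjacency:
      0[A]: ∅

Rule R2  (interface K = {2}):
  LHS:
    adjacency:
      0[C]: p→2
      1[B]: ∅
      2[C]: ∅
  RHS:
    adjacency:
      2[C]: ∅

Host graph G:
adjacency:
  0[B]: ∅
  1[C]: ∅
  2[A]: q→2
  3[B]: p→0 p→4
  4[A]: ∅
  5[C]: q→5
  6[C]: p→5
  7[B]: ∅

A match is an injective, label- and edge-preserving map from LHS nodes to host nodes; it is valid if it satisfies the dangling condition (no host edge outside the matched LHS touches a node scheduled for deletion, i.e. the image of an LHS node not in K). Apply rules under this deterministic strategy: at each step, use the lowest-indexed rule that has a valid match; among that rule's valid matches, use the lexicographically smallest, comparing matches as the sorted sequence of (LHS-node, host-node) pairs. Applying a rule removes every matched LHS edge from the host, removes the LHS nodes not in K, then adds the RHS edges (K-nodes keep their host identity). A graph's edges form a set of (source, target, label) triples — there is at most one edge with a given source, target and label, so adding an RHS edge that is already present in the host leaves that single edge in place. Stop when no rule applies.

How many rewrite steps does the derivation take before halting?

Answer: 3

Steps:
start.  V:8 E:5  edges: 2-q->2 3-p->0 3-p->4 5-q->5 6-p->5
1. fire R0 via {0↦0, 1↦3, 2↦4}  →  V:6 E:3  edges: 2-q->2 5-q->5 6-p->5
2. fire R2 via {0↦6, 1↦0, 2↦5}  →  V:4 E:2  edges: 2-q->2 5-q->5
3. fire R1 via {0↦2, 1↦5}  →  V:3 E:0  edges: ∅
normal form: no rule applies after step 3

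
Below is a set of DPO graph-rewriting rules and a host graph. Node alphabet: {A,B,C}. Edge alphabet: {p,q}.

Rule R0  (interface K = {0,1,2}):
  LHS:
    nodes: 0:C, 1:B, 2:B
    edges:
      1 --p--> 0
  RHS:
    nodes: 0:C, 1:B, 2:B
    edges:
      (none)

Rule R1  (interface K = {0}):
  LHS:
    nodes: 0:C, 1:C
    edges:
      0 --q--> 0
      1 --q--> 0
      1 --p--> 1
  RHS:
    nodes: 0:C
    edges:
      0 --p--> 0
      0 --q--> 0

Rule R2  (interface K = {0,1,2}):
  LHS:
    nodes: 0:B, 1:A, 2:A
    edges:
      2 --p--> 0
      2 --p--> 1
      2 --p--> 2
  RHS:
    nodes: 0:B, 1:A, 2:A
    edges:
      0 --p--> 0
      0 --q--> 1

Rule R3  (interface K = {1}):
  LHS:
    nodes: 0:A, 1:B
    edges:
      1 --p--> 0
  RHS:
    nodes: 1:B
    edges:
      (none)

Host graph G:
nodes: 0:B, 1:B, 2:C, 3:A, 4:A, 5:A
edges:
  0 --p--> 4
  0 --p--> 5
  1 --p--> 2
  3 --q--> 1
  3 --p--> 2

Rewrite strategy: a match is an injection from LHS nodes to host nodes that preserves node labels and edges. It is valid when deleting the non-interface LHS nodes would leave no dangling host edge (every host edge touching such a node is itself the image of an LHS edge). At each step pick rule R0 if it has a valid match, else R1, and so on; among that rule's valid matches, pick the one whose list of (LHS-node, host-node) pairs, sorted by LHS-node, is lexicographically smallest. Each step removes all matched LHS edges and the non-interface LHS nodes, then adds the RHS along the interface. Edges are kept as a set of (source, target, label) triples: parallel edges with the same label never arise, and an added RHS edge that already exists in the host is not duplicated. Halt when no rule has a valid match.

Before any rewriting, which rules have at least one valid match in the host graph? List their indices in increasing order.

Answer: [R0,R3]

Rewrite trace:
R0: 1 valid match — {0↦2, 1↦1, 2↦0}
R1: no valid match — LHS pattern not found
R2: no valid match — LHS pattern not found
R3: 2 valid matches — {0↦4, 1↦0}, {0↦5, 1↦0}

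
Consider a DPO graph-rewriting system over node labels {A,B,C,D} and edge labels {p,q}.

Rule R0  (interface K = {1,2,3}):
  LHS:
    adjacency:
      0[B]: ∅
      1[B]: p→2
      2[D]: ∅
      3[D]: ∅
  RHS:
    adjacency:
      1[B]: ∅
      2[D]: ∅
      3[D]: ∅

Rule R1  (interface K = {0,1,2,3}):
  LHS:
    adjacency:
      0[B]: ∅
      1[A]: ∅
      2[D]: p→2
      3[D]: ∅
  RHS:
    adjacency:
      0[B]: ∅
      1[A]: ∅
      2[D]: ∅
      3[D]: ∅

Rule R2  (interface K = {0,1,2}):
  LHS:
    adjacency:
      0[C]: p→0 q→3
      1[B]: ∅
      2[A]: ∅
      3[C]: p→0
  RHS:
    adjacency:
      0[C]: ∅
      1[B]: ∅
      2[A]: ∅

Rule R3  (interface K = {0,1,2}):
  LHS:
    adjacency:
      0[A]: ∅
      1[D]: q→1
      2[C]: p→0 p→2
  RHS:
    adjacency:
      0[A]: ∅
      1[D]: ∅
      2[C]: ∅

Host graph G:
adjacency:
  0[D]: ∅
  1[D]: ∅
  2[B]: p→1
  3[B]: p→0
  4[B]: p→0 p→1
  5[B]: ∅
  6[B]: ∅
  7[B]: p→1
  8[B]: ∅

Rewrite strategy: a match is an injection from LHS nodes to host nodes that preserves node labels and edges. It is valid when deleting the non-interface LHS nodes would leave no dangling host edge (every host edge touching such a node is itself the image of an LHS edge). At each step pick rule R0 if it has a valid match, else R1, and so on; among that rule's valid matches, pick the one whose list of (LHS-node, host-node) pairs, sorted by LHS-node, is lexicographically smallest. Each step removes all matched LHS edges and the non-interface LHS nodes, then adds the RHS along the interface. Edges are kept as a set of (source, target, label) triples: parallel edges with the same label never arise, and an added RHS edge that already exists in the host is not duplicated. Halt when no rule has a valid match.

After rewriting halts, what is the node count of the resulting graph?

Answer: 4

Steps:
[0] host  ⇒  9 nodes, 5 edges  {2-p->1 3-p->0 4-p->0 4-p->1 7-p->1}
[1] R0 @ {0↦5, 1↦2, 2↦1, 3↦0}  ⇒  8 nodes, 4 edges  {3-p->0 4-p->0 4-p->1 7-p->1}
[2] R0 @ {0↦2, 1↦3, 2↦0, 3↦1}  ⇒  7 nodes, 3 edges  {4-p->0 4-p->1 7-p->1}
[3] R0 @ {0↦3, 1↦4, 2↦0, 3↦1}  ⇒  6 nodes, 2 edges  {4-p->1 7-p->1}
[4] R0 @ {0↦6, 1↦4, 2↦1, 3↦0}  ⇒  5 nodes, 1 edges  {7-p->1}
[5] R0 @ {0↦4, 1↦7, 2↦1, 3↦0}  ⇒  4 nodes, 0 edges  {∅}
halt: no rule applies after step 5
NF nodes: {0:D, 1:D, 7:B, 8:B}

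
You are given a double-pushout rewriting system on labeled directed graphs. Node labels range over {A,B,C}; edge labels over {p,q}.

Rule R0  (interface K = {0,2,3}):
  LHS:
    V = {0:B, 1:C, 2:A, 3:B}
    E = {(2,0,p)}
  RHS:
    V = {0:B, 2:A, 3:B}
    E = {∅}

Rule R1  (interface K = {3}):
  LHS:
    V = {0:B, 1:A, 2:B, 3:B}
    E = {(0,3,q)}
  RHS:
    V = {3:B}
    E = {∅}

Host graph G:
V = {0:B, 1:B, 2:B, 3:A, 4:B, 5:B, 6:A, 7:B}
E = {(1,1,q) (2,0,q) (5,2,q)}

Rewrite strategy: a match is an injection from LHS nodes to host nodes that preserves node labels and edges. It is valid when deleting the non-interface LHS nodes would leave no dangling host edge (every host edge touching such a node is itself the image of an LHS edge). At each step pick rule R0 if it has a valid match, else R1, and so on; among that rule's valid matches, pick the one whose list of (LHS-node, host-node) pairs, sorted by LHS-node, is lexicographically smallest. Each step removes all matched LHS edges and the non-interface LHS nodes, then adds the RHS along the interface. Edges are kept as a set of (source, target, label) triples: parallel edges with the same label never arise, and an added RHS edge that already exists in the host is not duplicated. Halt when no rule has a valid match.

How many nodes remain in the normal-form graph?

[0] host  ⇒  8 nodes, 3 edges  {1-q->1 2-q->0 5-q->2}
[1] R1 @ {0↦5, 1↦3, 2↦4, 3↦2}  ⇒  5 nodes, 2 edges  {1-q->1 2-q->0}
[2] R1 @ {0↦2, 1↦6, 2↦7, 3↦0}  ⇒  2 nodes, 1 edges  {1-q->1}
final graph: no rule applies after step 2
NF nodes: {0:B, 1:B}

Answer: 2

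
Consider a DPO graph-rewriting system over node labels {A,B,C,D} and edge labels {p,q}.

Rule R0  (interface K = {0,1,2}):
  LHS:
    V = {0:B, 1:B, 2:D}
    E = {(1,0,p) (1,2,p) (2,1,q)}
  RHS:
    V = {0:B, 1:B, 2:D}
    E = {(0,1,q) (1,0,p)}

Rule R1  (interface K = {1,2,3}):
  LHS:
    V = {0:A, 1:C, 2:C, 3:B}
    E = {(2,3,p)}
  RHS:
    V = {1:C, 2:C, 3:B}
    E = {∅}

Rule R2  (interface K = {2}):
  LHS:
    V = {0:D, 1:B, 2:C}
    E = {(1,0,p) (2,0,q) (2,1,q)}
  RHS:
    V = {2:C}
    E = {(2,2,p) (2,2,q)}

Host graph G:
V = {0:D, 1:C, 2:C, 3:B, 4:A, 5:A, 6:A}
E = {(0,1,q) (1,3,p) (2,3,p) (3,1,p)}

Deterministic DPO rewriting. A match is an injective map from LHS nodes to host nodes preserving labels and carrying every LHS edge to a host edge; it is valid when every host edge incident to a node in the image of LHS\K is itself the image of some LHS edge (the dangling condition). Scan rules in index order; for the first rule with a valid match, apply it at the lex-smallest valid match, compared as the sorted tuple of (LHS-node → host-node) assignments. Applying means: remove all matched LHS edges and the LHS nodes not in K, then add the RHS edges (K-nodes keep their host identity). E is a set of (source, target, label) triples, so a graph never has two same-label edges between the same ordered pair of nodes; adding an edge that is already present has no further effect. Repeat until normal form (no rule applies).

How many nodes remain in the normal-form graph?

Answer: 5

Rewrite trace:
[0] host  ⇒  7 nodes, 4 edges  {0-q->1 1-p->3 2-p->3 3-p->1}
[1] R1 @ {0↦4, 1↦1, 2↦2, 3↦3}  ⇒  6 nodes, 3 edges  {0-q->1 1-p->3 3-p->1}
[2] R1 @ {0↦5, 1↦2, 2↦1, 3↦3}  ⇒  5 nodes, 2 edges  {0-q->1 3-p->1}
halt: no rule applies after step 2
NF nodes: {0:D, 1:C, 2:C, 3:B, 6:A}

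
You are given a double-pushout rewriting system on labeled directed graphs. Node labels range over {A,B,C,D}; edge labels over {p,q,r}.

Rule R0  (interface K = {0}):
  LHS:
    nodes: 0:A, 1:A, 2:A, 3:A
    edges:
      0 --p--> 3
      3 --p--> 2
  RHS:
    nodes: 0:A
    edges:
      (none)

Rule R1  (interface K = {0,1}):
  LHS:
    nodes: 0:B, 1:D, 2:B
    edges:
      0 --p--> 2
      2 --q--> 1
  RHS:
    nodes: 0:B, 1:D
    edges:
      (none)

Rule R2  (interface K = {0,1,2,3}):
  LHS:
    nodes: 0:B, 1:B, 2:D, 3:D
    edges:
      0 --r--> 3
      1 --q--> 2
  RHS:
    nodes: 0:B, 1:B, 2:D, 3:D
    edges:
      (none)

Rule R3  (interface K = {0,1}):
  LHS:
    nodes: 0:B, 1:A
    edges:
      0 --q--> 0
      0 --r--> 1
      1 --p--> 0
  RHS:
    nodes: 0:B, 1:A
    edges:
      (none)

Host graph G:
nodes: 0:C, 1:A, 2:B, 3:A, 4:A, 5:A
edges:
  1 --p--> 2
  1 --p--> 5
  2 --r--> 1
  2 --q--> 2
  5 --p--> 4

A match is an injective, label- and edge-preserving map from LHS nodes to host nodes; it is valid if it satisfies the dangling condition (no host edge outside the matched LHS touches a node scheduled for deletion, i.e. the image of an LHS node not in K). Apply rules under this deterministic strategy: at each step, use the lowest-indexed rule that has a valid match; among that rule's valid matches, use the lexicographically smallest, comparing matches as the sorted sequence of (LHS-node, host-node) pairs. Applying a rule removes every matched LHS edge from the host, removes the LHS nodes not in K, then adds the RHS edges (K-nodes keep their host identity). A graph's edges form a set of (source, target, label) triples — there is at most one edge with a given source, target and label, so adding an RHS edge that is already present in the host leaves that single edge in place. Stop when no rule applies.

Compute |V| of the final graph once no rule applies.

[0] host  ⇒  6 nodes, 5 edges  {1-p->2 1-p->5 2-r->1 2-q->2 5-p->4}
[1] R0 @ {0↦1, 1↦3, 2↦4, 3↦5}  ⇒  3 nodes, 3 edges  {1-p->2 2-r->1 2-q->2}
[2] R3 @ {0↦2, 1↦1}  ⇒  3 nodes, 0 edges  {∅}
final graph: no rule applies after step 2
NF nodes: {0:C, 1:A, 2:B}

Answer: 3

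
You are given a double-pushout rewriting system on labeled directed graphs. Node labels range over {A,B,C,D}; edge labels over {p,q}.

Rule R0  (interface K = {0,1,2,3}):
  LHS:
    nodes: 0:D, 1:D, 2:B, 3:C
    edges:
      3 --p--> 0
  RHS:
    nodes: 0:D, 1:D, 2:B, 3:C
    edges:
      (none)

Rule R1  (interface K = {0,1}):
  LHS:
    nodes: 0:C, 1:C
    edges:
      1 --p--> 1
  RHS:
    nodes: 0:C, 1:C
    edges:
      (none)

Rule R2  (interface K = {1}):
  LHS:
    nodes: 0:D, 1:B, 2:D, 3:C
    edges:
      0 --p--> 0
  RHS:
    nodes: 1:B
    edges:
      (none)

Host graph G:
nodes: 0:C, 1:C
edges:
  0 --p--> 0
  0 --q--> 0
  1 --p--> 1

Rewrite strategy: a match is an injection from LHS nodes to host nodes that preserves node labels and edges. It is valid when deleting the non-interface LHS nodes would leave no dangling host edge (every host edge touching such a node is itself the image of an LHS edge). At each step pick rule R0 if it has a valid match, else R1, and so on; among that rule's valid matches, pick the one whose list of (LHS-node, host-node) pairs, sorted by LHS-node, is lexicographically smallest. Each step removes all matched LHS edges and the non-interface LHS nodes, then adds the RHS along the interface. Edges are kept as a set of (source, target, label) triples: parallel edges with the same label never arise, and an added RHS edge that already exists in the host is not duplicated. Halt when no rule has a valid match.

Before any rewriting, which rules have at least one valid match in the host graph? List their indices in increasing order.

Answer: [R1]

Rewrite trace:
R0: no valid match — LHS pattern not found
R1: 2 valid matches — {0↦0, 1↦1}, {0↦1, 1↦0}
R2: no valid match — LHS pattern not found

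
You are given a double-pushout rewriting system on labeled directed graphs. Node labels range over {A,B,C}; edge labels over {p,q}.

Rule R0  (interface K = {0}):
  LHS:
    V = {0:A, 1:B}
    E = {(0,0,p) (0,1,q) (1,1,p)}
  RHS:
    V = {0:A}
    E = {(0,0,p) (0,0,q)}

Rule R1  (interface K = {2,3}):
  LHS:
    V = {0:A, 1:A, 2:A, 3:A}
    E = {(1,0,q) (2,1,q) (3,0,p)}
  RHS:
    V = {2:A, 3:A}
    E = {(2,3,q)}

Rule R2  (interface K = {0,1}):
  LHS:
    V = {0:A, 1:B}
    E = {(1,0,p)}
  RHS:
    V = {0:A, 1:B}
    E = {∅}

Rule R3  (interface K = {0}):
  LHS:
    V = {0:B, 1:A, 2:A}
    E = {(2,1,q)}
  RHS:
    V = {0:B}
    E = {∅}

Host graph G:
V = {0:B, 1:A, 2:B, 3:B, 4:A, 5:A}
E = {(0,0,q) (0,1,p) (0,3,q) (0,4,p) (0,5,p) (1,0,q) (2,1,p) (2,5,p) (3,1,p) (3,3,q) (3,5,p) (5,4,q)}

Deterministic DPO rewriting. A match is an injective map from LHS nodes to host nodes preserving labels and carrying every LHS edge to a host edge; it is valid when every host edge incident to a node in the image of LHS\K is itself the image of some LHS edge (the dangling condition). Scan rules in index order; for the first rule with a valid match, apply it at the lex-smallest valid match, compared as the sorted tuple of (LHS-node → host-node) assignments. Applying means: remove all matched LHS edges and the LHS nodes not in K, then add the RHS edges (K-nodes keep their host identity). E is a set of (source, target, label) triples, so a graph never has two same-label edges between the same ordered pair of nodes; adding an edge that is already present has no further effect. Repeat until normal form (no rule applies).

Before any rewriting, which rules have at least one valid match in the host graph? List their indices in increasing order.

R0: no valid match — LHS pattern not found
R1: no valid match — LHS pattern not found
R2: 7 valid matches — {0↦1, 1↦0}, {0↦1, 1↦2}, {0↦1, 1↦3} (+4 more)
R3: no valid match — 3 raw matches, all fail dangling condition

Answer: [R2]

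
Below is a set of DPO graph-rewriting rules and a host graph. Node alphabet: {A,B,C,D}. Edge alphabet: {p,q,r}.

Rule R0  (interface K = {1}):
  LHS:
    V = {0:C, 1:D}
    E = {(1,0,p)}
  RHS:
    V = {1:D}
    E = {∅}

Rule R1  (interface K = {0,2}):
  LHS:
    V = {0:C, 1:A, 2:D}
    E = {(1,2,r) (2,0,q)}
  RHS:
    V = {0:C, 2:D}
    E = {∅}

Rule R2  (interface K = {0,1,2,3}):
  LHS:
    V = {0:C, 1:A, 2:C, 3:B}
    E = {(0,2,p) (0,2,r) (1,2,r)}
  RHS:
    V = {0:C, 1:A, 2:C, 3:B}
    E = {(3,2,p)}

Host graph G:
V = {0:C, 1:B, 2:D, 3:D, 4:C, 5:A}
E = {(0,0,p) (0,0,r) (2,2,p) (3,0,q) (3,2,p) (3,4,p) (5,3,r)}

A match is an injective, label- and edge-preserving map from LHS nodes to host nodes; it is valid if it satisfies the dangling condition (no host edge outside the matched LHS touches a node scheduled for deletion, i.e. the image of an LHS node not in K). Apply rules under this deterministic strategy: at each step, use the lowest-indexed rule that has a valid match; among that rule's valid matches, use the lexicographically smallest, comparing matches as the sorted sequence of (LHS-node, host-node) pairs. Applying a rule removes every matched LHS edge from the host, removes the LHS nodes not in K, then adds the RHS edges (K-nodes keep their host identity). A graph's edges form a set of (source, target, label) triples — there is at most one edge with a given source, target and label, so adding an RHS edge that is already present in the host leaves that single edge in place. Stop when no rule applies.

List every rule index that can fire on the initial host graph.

R0: 1 valid match — {0↦4, 1↦3}
R1: 1 valid match — {0↦0, 1↦5, 2↦3}
R2: no valid match — LHS pattern not found

Answer: [R0,R1]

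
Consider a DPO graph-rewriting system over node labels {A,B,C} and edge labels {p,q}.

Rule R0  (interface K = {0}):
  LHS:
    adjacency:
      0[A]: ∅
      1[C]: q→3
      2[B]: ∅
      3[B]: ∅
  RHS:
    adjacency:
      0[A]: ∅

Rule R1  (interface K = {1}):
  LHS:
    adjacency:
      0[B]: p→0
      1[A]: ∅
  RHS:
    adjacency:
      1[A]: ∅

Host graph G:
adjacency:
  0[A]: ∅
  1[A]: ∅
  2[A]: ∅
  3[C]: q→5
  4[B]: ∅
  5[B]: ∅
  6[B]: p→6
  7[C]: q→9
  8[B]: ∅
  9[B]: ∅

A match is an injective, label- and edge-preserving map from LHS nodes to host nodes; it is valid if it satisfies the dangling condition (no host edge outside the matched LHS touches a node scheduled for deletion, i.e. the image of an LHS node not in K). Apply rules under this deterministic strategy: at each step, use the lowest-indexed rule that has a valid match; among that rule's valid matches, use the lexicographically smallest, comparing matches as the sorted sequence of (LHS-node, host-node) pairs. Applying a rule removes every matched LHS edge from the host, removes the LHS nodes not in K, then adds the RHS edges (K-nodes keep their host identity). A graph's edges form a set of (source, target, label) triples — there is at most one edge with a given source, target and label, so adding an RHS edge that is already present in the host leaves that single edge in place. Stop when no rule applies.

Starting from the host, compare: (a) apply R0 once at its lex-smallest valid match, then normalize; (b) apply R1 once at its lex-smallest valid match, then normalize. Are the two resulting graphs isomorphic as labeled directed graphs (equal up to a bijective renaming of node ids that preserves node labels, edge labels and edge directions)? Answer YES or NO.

Answer: YES

Steps:
branch R0-first: apply at {0↦0, 1↦3, 2↦4, 3↦5} → |E|=2, then 2 more step(s) → NF |V|=3 |E|=0 V={0:A, 1:A, 2:A} E=∅
branch R1-first: apply at {0↦6, 1↦0} → |E|=2, then 2 more step(s) → NF |V|=3 |E|=0 V={0:A, 1:A, 2:A} E=∅
graphs isomorphic (equal up to label-preserving node renaming)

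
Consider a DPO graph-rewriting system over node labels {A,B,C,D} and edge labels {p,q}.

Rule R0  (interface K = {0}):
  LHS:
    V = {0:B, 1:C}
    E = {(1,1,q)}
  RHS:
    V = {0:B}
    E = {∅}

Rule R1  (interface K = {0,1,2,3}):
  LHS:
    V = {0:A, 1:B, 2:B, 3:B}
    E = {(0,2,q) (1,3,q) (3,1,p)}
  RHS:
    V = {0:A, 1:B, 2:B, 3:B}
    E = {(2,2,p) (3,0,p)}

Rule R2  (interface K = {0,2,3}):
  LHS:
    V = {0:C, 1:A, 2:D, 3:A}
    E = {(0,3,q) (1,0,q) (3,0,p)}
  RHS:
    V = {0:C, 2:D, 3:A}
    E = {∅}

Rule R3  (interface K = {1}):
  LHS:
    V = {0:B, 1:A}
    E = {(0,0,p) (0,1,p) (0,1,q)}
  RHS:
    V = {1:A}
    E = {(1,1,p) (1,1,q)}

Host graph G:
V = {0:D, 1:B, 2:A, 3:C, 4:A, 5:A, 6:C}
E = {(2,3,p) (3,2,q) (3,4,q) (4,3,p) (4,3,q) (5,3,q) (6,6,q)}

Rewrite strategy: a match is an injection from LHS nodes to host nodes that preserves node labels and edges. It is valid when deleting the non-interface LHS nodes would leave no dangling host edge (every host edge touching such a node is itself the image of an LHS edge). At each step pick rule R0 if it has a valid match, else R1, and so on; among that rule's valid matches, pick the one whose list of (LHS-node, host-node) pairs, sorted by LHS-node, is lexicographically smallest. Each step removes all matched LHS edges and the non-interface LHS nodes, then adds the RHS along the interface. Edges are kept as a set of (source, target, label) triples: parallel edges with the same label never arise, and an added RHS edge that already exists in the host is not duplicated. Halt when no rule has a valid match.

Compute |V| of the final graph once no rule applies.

[0] host  ⇒  7 nodes, 7 edges  {2-p->3 3-q->2 3-q->4 4-p->3 4-q->3 5-q->3 6-q->6}
[1] R0 @ {0↦1, 1↦6}  ⇒  6 nodes, 6 edges  {2-p->3 3-q->2 3-q->4 4-p->3 4-q->3 5-q->3}
[2] R2 @ {0↦3, 1↦5, 2↦0, 3↦2}  ⇒  5 nodes, 3 edges  {3-q->4 4-p->3 4-q->3}
final graph: no rule applies after step 2
NF nodes: {0:D, 1:B, 2:A, 3:C, 4:A}

Answer: 5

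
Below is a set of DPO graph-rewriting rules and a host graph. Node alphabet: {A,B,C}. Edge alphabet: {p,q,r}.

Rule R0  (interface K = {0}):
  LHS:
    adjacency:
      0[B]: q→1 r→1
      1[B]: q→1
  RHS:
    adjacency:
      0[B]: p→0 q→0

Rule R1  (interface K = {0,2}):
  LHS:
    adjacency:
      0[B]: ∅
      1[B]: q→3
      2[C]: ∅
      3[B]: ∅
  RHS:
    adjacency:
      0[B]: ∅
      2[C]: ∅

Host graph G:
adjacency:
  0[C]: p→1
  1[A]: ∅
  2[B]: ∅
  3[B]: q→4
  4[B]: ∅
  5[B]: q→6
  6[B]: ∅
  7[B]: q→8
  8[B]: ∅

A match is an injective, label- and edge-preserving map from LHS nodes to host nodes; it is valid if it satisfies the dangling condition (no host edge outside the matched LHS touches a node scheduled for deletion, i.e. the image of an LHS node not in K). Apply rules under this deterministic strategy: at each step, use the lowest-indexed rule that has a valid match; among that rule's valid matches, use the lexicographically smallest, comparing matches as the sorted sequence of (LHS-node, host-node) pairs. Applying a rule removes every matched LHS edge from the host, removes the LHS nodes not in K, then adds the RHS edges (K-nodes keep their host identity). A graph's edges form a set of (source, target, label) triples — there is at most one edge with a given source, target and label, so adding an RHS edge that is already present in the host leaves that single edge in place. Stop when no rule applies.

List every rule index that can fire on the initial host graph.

Answer: [R1]

Steps:
R0: no valid match — LHS pattern not found
R1: 15 valid matches — {0↦2, 1↦3, 2↦0, 3↦4}, {0↦2, 1↦5, 2↦0, 3↦6}, {0↦2, 1↦7, 2↦0, 3↦8} (+12 more)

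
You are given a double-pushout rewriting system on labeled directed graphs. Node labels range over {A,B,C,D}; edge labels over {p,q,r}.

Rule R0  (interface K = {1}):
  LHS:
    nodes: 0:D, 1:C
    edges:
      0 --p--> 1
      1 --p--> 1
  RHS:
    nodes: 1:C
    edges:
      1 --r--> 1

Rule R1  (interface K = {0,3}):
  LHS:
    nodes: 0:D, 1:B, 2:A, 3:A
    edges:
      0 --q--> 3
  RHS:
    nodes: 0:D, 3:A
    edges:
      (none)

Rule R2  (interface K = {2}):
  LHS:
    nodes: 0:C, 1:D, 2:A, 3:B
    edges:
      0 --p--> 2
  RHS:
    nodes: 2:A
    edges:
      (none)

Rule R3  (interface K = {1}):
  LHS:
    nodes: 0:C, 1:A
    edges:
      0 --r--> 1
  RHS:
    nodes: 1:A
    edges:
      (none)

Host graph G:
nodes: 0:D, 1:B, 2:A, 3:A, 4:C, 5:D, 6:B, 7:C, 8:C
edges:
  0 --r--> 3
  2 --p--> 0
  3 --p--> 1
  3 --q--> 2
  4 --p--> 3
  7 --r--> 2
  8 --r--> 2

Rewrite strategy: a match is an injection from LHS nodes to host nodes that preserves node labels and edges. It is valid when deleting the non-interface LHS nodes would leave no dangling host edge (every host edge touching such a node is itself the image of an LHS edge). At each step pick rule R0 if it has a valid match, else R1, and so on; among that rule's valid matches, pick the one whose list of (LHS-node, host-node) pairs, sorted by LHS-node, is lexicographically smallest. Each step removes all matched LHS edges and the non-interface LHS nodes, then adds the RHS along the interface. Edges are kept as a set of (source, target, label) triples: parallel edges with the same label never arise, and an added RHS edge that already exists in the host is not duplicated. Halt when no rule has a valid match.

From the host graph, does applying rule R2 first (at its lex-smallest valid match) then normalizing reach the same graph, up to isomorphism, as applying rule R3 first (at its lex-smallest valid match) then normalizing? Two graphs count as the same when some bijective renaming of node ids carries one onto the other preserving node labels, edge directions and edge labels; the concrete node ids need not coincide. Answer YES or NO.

Answer: YES

Steps:
branch R2-first: apply at {0↦4, 1↦5, 2↦3, 3↦6} → |E|=6, then 2 more step(s) → NF |V|=4 |E|=4 V={0:D, 1:B, 2:A, 3:A} E=0-r->3 2-p->0 3-p->1 3-q->2
branch R3-first: apply at {0↦7, 1↦2} → |E|=6, then 2 more step(s) → NF |V|=4 |E|=4 V={0:D, 1:B, 2:A, 3:A} E=0-r->3 2-p->0 3-p->1 3-q->2
graphs isomorphic (equal up to label-preserving node renaming)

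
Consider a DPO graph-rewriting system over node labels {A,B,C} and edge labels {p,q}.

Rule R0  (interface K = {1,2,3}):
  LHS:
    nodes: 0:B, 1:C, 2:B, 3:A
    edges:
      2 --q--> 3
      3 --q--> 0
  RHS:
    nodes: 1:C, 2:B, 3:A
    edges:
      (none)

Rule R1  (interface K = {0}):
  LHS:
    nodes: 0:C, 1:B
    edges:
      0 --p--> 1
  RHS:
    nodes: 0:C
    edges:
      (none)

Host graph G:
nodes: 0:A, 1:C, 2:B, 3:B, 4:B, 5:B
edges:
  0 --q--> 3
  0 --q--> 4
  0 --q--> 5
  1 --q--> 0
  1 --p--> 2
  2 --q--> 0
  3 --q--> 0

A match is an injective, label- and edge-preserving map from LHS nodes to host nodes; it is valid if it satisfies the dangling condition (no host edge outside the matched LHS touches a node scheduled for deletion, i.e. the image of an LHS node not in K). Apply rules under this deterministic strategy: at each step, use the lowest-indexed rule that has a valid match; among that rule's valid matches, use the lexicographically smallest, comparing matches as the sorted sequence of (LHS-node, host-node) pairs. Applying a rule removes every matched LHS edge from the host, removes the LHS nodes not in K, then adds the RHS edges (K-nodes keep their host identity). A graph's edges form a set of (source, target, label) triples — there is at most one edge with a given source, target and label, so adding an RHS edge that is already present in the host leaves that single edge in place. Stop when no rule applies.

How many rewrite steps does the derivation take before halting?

Answer: 3

Derivation:
initial: |V|=6 |E|=7  E = 0-q->3 0-q->4 0-q->5 1-q->0 1-p->2 2-q->0 3-q->0
step 1: apply R0 at {0↦4, 1↦1, 2↦2, 3↦0}  → |V|=5 |E|=5  E = 0-q->3 0-q->5 1-q->0 1-p->2 3-q->0
step 2: apply R0 at {0↦5, 1↦1, 2↦3, 3↦0}  → |V|=4 |E|=3  E = 0-q->3 1-q->0 1-p->2
step 3: apply R1 at {0↦1, 1↦2}  → |V|=3 |E|=2  E = 0-q->3 1-q->0
final graph: no rule applies after step 3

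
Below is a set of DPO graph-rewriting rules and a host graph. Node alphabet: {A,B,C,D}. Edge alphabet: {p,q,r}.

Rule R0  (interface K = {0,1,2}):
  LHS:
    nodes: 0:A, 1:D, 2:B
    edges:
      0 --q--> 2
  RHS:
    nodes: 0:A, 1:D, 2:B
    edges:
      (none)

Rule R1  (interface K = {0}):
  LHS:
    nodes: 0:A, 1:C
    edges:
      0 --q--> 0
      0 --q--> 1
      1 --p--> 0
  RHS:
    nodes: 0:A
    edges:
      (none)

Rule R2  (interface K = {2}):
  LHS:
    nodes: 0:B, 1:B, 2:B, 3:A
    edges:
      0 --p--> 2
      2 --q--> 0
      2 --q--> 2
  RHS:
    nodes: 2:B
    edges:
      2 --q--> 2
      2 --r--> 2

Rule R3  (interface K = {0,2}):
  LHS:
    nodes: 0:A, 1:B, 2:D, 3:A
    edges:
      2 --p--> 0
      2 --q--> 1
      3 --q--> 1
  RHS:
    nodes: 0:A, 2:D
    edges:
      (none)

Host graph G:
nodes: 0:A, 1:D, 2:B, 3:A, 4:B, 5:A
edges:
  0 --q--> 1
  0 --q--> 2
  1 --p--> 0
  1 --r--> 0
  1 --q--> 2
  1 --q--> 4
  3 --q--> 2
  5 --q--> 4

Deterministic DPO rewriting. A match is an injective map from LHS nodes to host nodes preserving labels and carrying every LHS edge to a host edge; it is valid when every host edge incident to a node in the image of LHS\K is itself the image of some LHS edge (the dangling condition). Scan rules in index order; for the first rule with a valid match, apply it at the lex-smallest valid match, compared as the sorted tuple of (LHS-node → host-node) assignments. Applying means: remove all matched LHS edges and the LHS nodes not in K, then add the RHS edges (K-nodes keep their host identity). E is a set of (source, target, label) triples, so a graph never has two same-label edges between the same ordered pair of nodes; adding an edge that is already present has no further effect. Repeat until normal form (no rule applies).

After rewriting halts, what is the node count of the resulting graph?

Answer: 6

Derivation:
[0] host  ⇒  6 nodes, 8 edges  {0-q->1 0-q->2 1-p->0 1-r->0 1-q->2 1-q->4 3-q->2 5-q->4}
[1] R0 @ {0↦0, 1↦1, 2↦2}  ⇒  6 nodes, 7 edges  {0-q->1 1-p->0 1-r->0 1-q->2 1-q->4 3-q->2 5-q->4}
[2] R0 @ {0↦3, 1↦1, 2↦2}  ⇒  6 nodes, 6 edges  {0-q->1 1-p->0 1-r->0 1-q->2 1-q->4 5-q->4}
[3] R0 @ {0↦5, 1↦1, 2↦4}  ⇒  6 nodes, 5 edges  {0-q->1 1-p->0 1-r->0 1-q->2 1-q->4}
halt: no rule applies after step 3
NF nodes: {0:A, 1:D, 2:B, 3:A, 4:B, 5:A}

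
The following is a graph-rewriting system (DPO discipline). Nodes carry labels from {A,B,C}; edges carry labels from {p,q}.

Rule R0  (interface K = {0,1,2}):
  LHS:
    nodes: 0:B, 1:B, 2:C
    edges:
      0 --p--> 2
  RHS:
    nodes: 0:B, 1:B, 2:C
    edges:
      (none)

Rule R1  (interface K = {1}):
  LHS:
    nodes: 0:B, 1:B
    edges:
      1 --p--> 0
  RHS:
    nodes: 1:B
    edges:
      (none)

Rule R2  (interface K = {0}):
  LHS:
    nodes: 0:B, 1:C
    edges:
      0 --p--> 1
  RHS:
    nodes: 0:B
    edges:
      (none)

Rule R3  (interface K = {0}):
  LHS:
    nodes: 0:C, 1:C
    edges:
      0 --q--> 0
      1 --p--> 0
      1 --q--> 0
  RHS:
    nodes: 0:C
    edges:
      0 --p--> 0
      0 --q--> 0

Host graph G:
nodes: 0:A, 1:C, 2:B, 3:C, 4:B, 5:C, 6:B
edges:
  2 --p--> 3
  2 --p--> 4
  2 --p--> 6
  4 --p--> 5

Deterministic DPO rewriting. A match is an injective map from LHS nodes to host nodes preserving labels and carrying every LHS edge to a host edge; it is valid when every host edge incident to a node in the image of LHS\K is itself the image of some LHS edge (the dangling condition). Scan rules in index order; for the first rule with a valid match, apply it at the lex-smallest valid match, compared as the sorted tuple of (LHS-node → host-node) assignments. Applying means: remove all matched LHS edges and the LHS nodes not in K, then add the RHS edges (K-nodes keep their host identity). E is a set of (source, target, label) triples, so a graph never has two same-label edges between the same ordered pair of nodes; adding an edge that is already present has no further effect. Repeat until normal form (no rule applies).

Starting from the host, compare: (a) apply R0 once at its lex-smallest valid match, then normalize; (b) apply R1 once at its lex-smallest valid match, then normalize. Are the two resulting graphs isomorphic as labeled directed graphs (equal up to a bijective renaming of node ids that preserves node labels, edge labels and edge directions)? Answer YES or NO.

branch R0-first: apply at {0↦2, 1↦4, 2↦3} → |E|=3, then 3 more step(s) → NF |V|=5 |E|=0 V={0:A, 1:C, 2:B, 3:C, 5:C} E=∅
branch R1-first: apply at {0↦6, 1↦2} → |E|=3, then 3 more step(s) → NF |V|=5 |E|=0 V={0:A, 1:C, 2:B, 3:C, 5:C} E=∅
graphs isomorphic (equal up to label-preserving node renaming)

Answer: YES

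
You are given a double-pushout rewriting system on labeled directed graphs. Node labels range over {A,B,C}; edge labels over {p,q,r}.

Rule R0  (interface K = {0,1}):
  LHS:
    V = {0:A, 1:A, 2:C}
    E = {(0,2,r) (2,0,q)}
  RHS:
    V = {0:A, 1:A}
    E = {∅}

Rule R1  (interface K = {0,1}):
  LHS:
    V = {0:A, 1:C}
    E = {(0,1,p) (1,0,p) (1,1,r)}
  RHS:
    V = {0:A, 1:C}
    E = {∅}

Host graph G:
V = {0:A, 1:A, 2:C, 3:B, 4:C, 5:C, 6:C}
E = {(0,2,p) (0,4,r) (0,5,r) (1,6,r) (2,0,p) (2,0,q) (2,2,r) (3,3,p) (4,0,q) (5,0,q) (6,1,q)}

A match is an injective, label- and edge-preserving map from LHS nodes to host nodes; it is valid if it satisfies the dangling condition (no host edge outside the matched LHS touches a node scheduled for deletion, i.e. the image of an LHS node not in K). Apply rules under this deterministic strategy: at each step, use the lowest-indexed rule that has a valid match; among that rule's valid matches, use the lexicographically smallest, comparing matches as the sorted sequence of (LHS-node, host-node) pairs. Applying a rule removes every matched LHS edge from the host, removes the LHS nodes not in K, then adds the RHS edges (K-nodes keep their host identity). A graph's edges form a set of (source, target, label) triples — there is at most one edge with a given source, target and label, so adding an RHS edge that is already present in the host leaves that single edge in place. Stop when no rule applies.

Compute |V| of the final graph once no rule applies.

initial: |V|=7 |E|=11  E = 0-p->2 0-r->4 0-r->5 1-r->6 2-p->0 2-q->0 2-r->2 3-p->3 4-q->0 5-q->0 6-q->1
step 1: apply R0 at {0↦0, 1↦1, 2↦4}  → |V|=6 |E|=9  E = 0-p->2 0-r->5 1-r->6 2-p->0 2-q->0 2-r->2 3-p->3 5-q->0 6-q->1
step 2: apply R0 at {0↦0, 1↦1, 2↦5}  → |V|=5 |E|=7  E = 0-p->2 1-r->6 2-p->0 2-q->0 2-r->2 3-p->3 6-q->1
step 3: apply R0 at {0↦1, 1↦0, 2↦6}  → |V|=4 |E|=5  E = 0-p->2 2-p->0 2-q->0 2-r->2 3-p->3
step 4: apply R1 at {0↦0, 1↦2}  → |V|=4 |E|=2  E = 2-q->0 3-p->3
halt: no rule applies after step 4
NF nodes: {0:A, 1:A, 2:C, 3:B}

Answer: 4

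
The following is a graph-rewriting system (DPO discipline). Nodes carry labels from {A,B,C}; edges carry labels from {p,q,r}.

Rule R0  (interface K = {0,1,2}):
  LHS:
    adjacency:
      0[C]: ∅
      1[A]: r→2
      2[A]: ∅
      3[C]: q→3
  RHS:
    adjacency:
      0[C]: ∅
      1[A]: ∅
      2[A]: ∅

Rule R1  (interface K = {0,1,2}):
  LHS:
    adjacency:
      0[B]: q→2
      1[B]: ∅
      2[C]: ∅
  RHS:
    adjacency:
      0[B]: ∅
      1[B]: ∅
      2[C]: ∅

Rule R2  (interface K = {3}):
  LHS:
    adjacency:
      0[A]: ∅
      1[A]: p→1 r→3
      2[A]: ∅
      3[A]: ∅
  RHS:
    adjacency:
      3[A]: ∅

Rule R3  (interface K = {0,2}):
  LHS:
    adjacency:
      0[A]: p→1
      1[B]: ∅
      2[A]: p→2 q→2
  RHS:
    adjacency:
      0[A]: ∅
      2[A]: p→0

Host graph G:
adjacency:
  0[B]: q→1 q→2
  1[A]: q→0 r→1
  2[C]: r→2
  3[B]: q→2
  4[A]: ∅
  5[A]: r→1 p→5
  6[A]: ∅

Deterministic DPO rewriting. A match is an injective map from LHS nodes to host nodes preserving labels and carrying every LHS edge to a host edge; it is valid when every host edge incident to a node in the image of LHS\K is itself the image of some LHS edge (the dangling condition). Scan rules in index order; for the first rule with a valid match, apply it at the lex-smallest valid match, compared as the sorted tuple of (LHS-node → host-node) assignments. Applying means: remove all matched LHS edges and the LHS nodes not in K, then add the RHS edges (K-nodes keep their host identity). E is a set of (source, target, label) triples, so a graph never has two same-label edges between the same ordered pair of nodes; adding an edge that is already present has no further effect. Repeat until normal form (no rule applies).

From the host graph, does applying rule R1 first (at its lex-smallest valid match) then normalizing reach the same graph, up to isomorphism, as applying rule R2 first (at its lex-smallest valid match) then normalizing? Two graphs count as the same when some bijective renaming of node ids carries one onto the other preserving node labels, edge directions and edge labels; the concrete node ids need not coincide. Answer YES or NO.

branch R1-first: apply at {0↦0, 1↦3, 2↦2} → |E|=7, then 2 more step(s) → NF |V|=4 |E|=4 V={0:B, 1:A, 2:C, 3:B} E=0-q->1 1-q->0 1-r->1 2-r->2
branch R2-first: apply at {0↦4, 1↦5, 2↦6, 3↦1} → |E|=6, then 2 more step(s) → NF |V|=4 |E|=4 V={0:B, 1:A, 2:C, 3:B} E=0-q->1 1-q->0 1-r->1 2-r->2
graphs isomorphic (equal up to label-preserving node renaming)

Answer: YES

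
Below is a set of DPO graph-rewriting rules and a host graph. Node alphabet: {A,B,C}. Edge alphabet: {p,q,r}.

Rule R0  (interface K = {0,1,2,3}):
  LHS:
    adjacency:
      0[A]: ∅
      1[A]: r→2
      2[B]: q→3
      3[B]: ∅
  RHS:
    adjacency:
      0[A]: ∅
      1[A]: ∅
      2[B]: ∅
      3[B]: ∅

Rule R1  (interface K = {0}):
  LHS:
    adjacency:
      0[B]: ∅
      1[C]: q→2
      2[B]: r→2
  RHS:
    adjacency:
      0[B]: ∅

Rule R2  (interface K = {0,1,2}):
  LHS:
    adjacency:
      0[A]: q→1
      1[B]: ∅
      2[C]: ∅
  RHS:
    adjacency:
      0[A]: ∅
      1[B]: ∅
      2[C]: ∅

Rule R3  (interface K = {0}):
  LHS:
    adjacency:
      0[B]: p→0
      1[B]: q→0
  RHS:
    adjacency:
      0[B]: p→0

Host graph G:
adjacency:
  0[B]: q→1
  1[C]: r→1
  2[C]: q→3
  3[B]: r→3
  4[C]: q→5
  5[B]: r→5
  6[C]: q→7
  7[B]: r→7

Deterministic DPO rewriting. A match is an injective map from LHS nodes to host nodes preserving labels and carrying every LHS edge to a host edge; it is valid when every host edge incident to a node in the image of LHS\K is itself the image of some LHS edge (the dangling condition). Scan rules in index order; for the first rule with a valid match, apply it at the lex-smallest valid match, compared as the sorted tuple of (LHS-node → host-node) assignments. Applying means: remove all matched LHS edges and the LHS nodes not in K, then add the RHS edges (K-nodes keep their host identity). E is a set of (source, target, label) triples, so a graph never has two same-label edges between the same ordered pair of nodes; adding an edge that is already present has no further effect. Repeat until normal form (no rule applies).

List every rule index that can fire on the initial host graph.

Answer: [R1]

Derivation:
R0: no valid match — LHS pattern not found
R1: 9 valid matches — {0↦0, 1↦2, 2↦3}, {0↦0, 1↦4, 2↦5}, {0↦0, 1↦6, 2↦7} (+6 more)
R2: no valid match — LHS pattern not found
R3: no valid match — LHS pattern not found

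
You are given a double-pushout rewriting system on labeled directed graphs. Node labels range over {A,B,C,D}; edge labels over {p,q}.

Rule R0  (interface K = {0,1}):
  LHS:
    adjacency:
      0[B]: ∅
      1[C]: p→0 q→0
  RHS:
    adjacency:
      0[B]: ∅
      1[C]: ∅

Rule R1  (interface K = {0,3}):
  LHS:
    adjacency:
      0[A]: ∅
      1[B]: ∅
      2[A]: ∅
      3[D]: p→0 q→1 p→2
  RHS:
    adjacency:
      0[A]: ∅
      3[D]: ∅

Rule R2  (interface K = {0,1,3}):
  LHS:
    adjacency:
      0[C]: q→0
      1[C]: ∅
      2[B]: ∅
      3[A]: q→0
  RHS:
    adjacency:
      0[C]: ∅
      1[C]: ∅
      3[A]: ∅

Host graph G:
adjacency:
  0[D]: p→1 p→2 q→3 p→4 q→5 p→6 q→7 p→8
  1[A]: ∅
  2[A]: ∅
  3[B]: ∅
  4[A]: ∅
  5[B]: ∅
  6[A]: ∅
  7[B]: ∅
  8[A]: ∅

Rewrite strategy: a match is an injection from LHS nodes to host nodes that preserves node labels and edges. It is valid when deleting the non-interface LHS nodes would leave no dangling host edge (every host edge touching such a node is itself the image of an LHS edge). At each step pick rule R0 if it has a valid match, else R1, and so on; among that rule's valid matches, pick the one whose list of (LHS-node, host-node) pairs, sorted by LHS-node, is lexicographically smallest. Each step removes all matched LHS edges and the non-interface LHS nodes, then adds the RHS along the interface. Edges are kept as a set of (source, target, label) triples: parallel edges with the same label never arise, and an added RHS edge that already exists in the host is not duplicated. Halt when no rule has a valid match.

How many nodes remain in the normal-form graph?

initial: |V|=9 |E|=8  E = 0-p->1 0-p->2 0-q->3 0-p->4 0-q->5 0-p->6 0-q->7 0-p->8
step 1: apply R1 at {0↦1, 1↦3, 2↦2, 3↦0}  → |V|=7 |E|=5  E = 0-p->4 0-q->5 0-p->6 0-q->7 0-p->8
step 2: apply R1 at {0↦4, 1↦5, 2↦6, 3↦0}  → |V|=5 |E|=2  E = 0-q->7 0-p->8
normal form: no rule applies after step 2
NF nodes: {0:D, 1:A, 4:A, 7:B, 8:A}

Answer: 5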